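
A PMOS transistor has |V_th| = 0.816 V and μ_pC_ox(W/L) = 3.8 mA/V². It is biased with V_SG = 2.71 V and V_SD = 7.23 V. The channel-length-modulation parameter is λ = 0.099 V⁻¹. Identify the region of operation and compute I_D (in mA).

Saturation; I_D = 11.7 mA

V_ov = V_SG − |V_th| = 2.71 − 0.816 = 1.89 V.
Since V_SD = 7.23 V ≥ V_ov = 1.89 V, the device is in saturation.
I_D = ½ k_p V_ov² (1 + λ V_SD) = 0.5 × 3.8 × 1.89² × (1 + 0.099 × 7.23) = 11.7 mA.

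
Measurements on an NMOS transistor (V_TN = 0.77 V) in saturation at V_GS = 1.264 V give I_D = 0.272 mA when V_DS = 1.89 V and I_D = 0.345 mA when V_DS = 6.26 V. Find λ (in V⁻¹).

λ = 0.0695 V⁻¹

With V_GS fixed, I_D ∝ (1 + λ V_DS) in saturation, so I_D2/I_D1 = (1 + λ V_DS2)/(1 + λ V_DS1).
0.345/0.272 = 1.268 = (1 + 6.26 λ)/(1 + 1.89 λ).
Solving: λ (I_D1 V_DS2 − I_D2 V_DS1) = I_D2 − I_D1, so λ = (0.345 − 0.272) / (0.272 × 6.26 − 0.345 × 1.89) = 0.073 / 1.05 = 0.0695 V⁻¹.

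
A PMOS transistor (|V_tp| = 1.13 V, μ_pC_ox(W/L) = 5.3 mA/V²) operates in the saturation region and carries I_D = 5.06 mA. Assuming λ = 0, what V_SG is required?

In saturation I_D = ½ k_p (V_SG − |V_tp|)², so V_SG − |V_tp| = √(2 I_D / k_p) = √(2 × 5.06 / 5.3) = 1.38 V.
V_SG = 1.13 + 1.38 = 2.51 V.

V_SG = 2.51 V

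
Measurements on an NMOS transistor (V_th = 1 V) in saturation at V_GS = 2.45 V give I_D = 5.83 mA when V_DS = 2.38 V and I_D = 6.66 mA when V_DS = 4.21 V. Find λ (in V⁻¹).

λ = 0.0955 V⁻¹

With V_GS fixed, I_D ∝ (1 + λ V_DS) in saturation, so I_D2/I_D1 = (1 + λ V_DS2)/(1 + λ V_DS1).
6.66/5.83 = 1.142 = (1 + 4.21 λ)/(1 + 2.38 λ).
Solving: λ (I_D1 V_DS2 − I_D2 V_DS1) = I_D2 − I_D1, so λ = (6.66 − 5.83) / (5.83 × 4.21 − 6.66 × 2.38) = 0.83 / 8.69 = 0.0955 V⁻¹.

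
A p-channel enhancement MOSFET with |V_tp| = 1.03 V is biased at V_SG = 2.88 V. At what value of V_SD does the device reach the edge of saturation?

The boundary between triode and saturation is V_SD = V_SG − |V_tp| = V_ov.
V_ov = 2.88 − 1.03 = 1.85 V.

V_SD,sat = 1.85 V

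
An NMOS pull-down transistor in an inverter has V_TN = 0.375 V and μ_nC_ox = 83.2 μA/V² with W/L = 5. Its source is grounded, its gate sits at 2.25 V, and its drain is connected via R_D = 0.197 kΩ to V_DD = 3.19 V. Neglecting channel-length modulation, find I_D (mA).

V_GS = V_G = 2.25 V, so V_ov = 2.25 − 0.375 = 1.88 V.
k_n = μ_nC_ox · (W/L) = 0.416 mA/V².
Assume saturation: I_D = ½ k_n V_ov² = 0.5 × 0.416 × 1.88² = 0.731 mA, giving V_DS = V_DD − I_D R_D = 3.19 − 0.731 × 0.197 = 3.05 V.
V_DS = 3.05 V ≥ V_ov = 1.88 V, confirming saturation.

I_D = 0.731 mA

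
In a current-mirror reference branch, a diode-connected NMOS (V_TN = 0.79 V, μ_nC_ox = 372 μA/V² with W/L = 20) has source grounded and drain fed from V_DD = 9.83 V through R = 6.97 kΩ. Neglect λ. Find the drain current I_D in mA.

With gate tied to drain, V_GS = V_DS ≥ V_GS − V_TN, so the device is in saturation.
k_n = μ_nC_ox · (W/L) = 7.44 mA/V².
KCL at the drain: ½ k_n (V_GS − V_TN)² = (V_DD − V_GS)/R.
Let x = V_GS − 0.79. Then 25.9 x² + x − 9.04 = 0, giving x = 0.571 V (positive root), so V_GS = 1.36 V.
I_D = (V_DD − V_GS)/R = (9.83 − 1.36) / 6.97 = 1.21 mA.

I_D = 1.21 mA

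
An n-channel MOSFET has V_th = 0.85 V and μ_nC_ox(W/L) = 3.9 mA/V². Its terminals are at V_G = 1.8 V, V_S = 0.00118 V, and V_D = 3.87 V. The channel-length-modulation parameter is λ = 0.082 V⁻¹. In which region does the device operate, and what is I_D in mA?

Saturation; I_D = 2.31 mA

V_GS = V_G − V_S = 1.8 − 0.00118 = 1.8 V; V_DS = V_D − V_S = 3.87 − 0.00118 = 3.87 V.
V_ov = V_GS − V_th = 1.8 − 0.85 = 0.949 V.
Since V_DS = 3.87 V ≥ V_ov = 0.949 V, the device is in saturation.
I_D = ½ k_n V_ov² (1 + λ V_DS) = 0.5 × 3.9 × 0.949² × (1 + 0.082 × 3.87) = 2.31 mA.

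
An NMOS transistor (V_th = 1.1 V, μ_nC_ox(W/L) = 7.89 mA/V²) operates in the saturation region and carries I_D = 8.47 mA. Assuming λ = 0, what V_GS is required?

In saturation I_D = ½ k_n (V_GS − V_th)², so V_GS − V_th = √(2 I_D / k_n) = √(2 × 8.47 / 7.89) = 1.47 V.
V_GS = 1.1 + 1.47 = 2.57 V.

V_GS = 2.57 V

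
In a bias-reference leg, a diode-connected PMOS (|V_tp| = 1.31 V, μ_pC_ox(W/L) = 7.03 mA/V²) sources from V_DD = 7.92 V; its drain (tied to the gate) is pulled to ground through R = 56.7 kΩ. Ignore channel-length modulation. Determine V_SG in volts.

V_SG = 1.49 V

With gate tied to drain, V_SG = V_SD ≥ V_SG − |V_tp|, so the device is in saturation.
KCL at the drain: ½ k_p (V_SG − |V_tp|)² = (V_DD − V_SG)/R.
Let x = V_SG − 1.31. Then 199 x² + x − 6.61 = 0, giving x = 0.18 V (positive root), so V_SG = 1.49 V.
I_D = (V_DD − V_SG)/R = (7.92 − 1.49) / 56.7 = 0.113 mA.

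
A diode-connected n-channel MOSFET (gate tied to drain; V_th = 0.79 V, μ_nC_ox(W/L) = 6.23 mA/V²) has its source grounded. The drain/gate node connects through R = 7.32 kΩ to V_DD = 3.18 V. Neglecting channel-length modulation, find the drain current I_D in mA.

I_D = 0.285 mA

With gate tied to drain, V_GS = V_DS ≥ V_GS − V_th, so the device is in saturation.
KCL at the drain: ½ k_n (V_GS − V_th)² = (V_DD − V_GS)/R.
Let x = V_GS − 0.79. Then 22.8 x² + x − 2.39 = 0, giving x = 0.303 V (positive root), so V_GS = 1.09 V.
I_D = (V_DD − V_GS)/R = (3.18 − 1.09) / 7.32 = 0.285 mA.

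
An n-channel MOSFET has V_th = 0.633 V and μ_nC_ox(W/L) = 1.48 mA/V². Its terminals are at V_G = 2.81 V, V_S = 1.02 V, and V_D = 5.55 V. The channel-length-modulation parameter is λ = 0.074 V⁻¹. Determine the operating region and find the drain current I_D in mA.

V_GS = V_G − V_S = 2.81 − 1.02 = 1.79 V; V_DS = V_D − V_S = 5.55 − 1.02 = 4.53 V.
V_ov = V_GS − V_th = 1.79 − 0.633 = 1.16 V.
Since V_DS = 4.53 V ≥ V_ov = 1.16 V, the device is in saturation.
I_D = ½ k_n V_ov² (1 + λ V_DS) = 0.5 × 1.48 × 1.16² × (1 + 0.074 × 4.53) = 1.32 mA.

Saturation; I_D = 1.32 mA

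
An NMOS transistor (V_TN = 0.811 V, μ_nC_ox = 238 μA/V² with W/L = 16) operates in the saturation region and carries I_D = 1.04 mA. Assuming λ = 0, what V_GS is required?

V_GS = 1.55 V

k_n = μ_nC_ox · (W/L) = 3.808 mA/V².
In saturation I_D = ½ k_n (V_GS − V_TN)², so V_GS − V_TN = √(2 I_D / k_n) = √(2 × 1.04 / 3.808) = 0.739 V.
V_GS = 0.811 + 0.739 = 1.55 V.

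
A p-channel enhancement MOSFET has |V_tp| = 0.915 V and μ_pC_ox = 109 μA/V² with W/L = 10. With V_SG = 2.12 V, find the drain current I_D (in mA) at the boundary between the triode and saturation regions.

At the boundary V_SD = V_ov = V_SG − |V_tp| = 2.12 − 0.915 = 1.21 V.
k_p = μ_pC_ox · (W/L) = 1.09 mA/V².
I_D = ½ k_p V_ov² = 0.5 × 1.09 × 1.21² = 0.791 mA.

I_D = 0.791 mA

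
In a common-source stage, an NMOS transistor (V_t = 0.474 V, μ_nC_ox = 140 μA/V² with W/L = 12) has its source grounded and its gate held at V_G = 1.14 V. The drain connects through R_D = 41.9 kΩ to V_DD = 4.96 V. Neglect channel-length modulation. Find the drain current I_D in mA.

V_GS = V_G = 1.14 V, so V_ov = 1.14 − 0.474 = 0.666 V.
k_n = μ_nC_ox · (W/L) = 1.68 mA/V².
Assume saturation: I_D = ½ k_n V_ov² = 0.5 × 1.68 × 0.666² = 0.373 mA, giving V_DS = V_DD − I_D R_D = 4.96 − 0.373 × 41.9 = -10.7 V.
But -10.7 V < V_ov = 0.666 V, so the device is actually in triode.
In triode I_D = k_n[V_ov V_DS − ½ V_DS²] and I_D = (V_DD − V_DS)/R_D. Equating: 35.2 V_DS² − 47.88 V_DS + 4.96 = 0, giving V_DS = 0.113 V (the root below V_ov).
I_D = (4.96 − 0.113) / 41.9 = 0.116 mA.

I_D = 0.116 mA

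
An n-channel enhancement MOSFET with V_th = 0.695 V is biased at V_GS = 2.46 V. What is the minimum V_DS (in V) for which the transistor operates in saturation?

V_DS,sat = 1.77 V

The boundary between triode and saturation is V_DS = V_GS − V_th = V_ov.
V_ov = 2.46 − 0.695 = 1.77 V.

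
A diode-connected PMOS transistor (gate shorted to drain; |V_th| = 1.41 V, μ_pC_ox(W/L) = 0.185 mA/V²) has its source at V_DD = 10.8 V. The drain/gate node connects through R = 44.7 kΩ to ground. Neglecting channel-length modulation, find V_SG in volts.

With gate tied to drain, V_SG = V_SD ≥ V_SG − |V_th|, so the device is in saturation.
KCL at the drain: ½ k_p (V_SG − |V_th|)² = (V_DD − V_SG)/R.
Let x = V_SG − 1.41. Then 4.13 x² + x − 9.39 = 0, giving x = 1.39 V (positive root), so V_SG = 2.8 V.
I_D = (V_DD − V_SG)/R = (10.8 − 2.8) / 44.7 = 0.179 mA.

V_SG = 2.80 V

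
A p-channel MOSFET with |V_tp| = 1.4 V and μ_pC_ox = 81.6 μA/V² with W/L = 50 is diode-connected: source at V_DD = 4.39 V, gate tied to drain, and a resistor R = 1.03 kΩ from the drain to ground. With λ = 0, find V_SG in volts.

With gate tied to drain, V_SG = V_SD ≥ V_SG − |V_tp|, so the device is in saturation.
k_p = μ_pC_ox · (W/L) = 4.08 mA/V².
KCL at the drain: ½ k_p (V_SG − |V_tp|)² = (V_DD − V_SG)/R.
Let x = V_SG − 1.4. Then 2.1 x² + x − 2.99 = 0, giving x = 0.978 V (positive root), so V_SG = 2.38 V.
I_D = (V_DD − V_SG)/R = (4.39 − 2.38) / 1.03 = 1.95 mA.

V_SG = 2.38 V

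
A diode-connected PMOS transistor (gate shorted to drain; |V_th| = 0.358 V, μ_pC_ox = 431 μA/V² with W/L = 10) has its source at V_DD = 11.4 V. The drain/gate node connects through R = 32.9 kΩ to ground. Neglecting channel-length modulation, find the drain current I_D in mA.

With gate tied to drain, V_SG = V_SD ≥ V_SG − |V_th|, so the device is in saturation.
k_p = μ_pC_ox · (W/L) = 4.31 mA/V².
KCL at the drain: ½ k_p (V_SG − |V_th|)² = (V_DD − V_SG)/R.
Let x = V_SG − 0.358. Then 70.9 x² + x − 11.04 = 0, giving x = 0.388 V (positive root), so V_SG = 0.746 V.
I_D = (V_DD − V_SG)/R = (11.4 − 0.746) / 32.9 = 0.324 mA.

I_D = 0.324 mA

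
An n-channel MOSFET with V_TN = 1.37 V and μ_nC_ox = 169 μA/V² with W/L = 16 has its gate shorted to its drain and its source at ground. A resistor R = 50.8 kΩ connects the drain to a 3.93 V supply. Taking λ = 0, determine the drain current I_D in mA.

I_D = 0.0467 mA

With gate tied to drain, V_GS = V_DS ≥ V_GS − V_TN, so the device is in saturation.
k_n = μ_nC_ox · (W/L) = 2.704 mA/V².
KCL at the drain: ½ k_n (V_GS − V_TN)² = (V_DD − V_GS)/R.
Let x = V_GS − 1.37. Then 68.7 x² + x − 2.56 = 0, giving x = 0.186 V (positive root), so V_GS = 1.56 V.
I_D = (V_DD − V_GS)/R = (3.93 − 1.56) / 50.8 = 0.0467 mA.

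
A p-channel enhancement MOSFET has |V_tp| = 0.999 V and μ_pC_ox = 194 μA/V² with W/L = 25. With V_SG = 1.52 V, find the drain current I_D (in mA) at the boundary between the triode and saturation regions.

At the boundary V_SD = V_ov = V_SG − |V_tp| = 1.52 − 0.999 = 0.521 V.
k_p = μ_pC_ox · (W/L) = 4.85 mA/V².
I_D = ½ k_p V_ov² = 0.5 × 4.85 × 0.521² = 0.658 mA.

I_D = 0.658 mA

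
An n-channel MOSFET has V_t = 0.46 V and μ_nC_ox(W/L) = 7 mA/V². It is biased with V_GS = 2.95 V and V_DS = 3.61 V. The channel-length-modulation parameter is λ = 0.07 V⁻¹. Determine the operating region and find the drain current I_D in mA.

V_ov = V_GS − V_t = 2.95 − 0.46 = 2.49 V.
Since V_DS = 3.61 V ≥ V_ov = 2.49 V, the device is in saturation.
I_D = ½ k_n V_ov² (1 + λ V_DS) = 0.5 × 7 × 2.49² × (1 + 0.07 × 3.61) = 27.2 mA.

Saturation; I_D = 27.2 mA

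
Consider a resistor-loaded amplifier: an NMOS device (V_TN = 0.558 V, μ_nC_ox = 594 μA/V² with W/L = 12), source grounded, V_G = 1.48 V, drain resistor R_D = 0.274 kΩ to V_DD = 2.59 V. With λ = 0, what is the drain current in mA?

V_GS = V_G = 1.48 V, so V_ov = 1.48 − 0.558 = 0.922 V.
k_n = μ_nC_ox · (W/L) = 7.128 mA/V².
Assume saturation: I_D = ½ k_n V_ov² = 0.5 × 7.128 × 0.922² = 3.03 mA, giving V_DS = V_DD − I_D R_D = 2.59 − 3.03 × 0.274 = 1.76 V.
V_DS = 1.76 V ≥ V_ov = 0.922 V, confirming saturation.

I_D = 3.03 mA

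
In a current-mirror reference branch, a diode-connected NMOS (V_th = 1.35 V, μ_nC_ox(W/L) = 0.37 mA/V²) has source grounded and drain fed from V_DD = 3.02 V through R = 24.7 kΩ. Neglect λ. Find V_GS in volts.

With gate tied to drain, V_GS = V_DS ≥ V_GS − V_th, so the device is in saturation.
KCL at the drain: ½ k_n (V_GS − V_th)² = (V_DD − V_GS)/R.
Let x = V_GS − 1.35. Then 4.57 x² + x − 1.67 = 0, giving x = 0.505 V (positive root), so V_GS = 1.85 V.
I_D = (V_DD − V_GS)/R = (3.02 − 1.85) / 24.7 = 0.0472 mA.

V_GS = 1.85 V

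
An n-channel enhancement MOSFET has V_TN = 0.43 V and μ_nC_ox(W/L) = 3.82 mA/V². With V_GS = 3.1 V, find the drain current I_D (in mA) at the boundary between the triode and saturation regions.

I_D = 13.6 mA

At the boundary V_DS = V_ov = V_GS − V_TN = 3.1 − 0.43 = 2.67 V.
I_D = ½ k_n V_ov² = 0.5 × 3.82 × 2.67² = 13.6 mA.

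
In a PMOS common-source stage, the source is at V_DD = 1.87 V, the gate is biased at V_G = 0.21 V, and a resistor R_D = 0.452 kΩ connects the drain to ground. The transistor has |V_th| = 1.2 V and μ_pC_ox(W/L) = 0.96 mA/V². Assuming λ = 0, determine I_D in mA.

V_SG = V_DD − V_G = 1.87 − 0.21 = 1.66 V, so V_ov = 1.66 − 1.2 = 0.46 V.
Assume saturation: I_D = ½ k_p V_ov² = 0.5 × 0.96 × 0.46² = 0.102 mA, giving V_SD = V_DD − I_D R_D = 1.87 − 0.102 × 0.452 = 1.82 V.
V_SD = 1.82 V ≥ V_ov = 0.46 V, confirming saturation.

I_D = 0.102 mA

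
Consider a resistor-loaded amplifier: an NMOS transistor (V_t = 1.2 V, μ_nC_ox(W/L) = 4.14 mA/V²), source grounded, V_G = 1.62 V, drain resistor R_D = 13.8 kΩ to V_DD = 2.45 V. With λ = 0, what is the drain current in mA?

V_GS = V_G = 1.62 V, so V_ov = 1.62 − 1.2 = 0.42 V.
Assume saturation: I_D = ½ k_n V_ov² = 0.5 × 4.14 × 0.42² = 0.365 mA, giving V_DS = V_DD − I_D R_D = 2.45 − 0.365 × 13.8 = -2.59 V.
But -2.59 V < V_ov = 0.42 V, so the device is actually in triode.
In triode I_D = k_n[V_ov V_DS − ½ V_DS²] and I_D = (V_DD − V_DS)/R_D. Equating: 28.6 V_DS² − 25 V_DS + 2.45 = 0, giving V_DS = 0.112 V (the root below V_ov).
I_D = (2.45 − 0.112) / 13.8 = 0.169 mA.

I_D = 0.169 mA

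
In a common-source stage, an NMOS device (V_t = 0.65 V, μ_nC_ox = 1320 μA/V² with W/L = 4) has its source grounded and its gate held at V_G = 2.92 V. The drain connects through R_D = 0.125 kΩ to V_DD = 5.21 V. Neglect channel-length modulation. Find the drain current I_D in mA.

I_D = 13.6 mA

V_GS = V_G = 2.92 V, so V_ov = 2.92 − 0.65 = 2.27 V.
k_n = μ_nC_ox · (W/L) = 5.28 mA/V².
Assume saturation: I_D = ½ k_n V_ov² = 0.5 × 5.28 × 2.27² = 13.6 mA, giving V_DS = V_DD − I_D R_D = 5.21 − 13.6 × 0.125 = 3.51 V.
V_DS = 3.51 V ≥ V_ov = 2.27 V, confirming saturation.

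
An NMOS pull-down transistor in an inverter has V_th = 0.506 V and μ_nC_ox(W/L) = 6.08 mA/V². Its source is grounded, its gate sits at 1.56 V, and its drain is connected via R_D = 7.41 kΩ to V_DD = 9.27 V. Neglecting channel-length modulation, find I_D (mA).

V_GS = V_G = 1.56 V, so V_ov = 1.56 − 0.506 = 1.05 V.
Assume saturation: I_D = ½ k_n V_ov² = 0.5 × 6.08 × 1.05² = 3.38 mA, giving V_DS = V_DD − I_D R_D = 9.27 − 3.38 × 7.41 = -15.8 V.
But -15.8 V < V_ov = 1.05 V, so the device is actually in triode.
In triode I_D = k_n[V_ov V_DS − ½ V_DS²] and I_D = (V_DD − V_DS)/R_D. Equating: 22.5 V_DS² − 48.49 V_DS + 9.27 = 0, giving V_DS = 0.212 V (the root below V_ov).
I_D = (9.27 − 0.212) / 7.41 = 1.22 mA.

I_D = 1.22 mA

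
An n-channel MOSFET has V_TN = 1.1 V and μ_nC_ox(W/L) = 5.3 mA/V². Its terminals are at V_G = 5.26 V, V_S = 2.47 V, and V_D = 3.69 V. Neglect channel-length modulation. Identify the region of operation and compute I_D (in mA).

V_GS = V_G − V_S = 5.26 − 2.47 = 2.79 V; V_DS = V_D − V_S = 3.69 − 2.47 = 1.22 V.
V_ov = V_GS − V_TN = 2.79 − 1.1 = 1.69 V.
Since V_DS = 1.22 V < V_ov = 1.69 V, the device is in the triode region.
I_D = k_n [V_ov · V_DS − ½ V_DS²] = 5.3 × [1.69 × 1.22 − 0.5 × 1.22²] = 6.98 mA.

Triode; I_D = 6.98 mA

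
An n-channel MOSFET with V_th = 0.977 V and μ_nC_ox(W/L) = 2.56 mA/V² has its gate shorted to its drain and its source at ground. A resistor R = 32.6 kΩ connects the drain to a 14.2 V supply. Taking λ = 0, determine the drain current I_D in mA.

I_D = 0.389 mA

With gate tied to drain, V_GS = V_DS ≥ V_GS − V_th, so the device is in saturation.
KCL at the drain: ½ k_n (V_GS − V_th)² = (V_DD − V_GS)/R.
Let x = V_GS − 0.977. Then 41.7 x² + x − 13.22 = 0, giving x = 0.551 V (positive root), so V_GS = 1.53 V.
I_D = (V_DD − V_GS)/R = (14.2 − 1.53) / 32.6 = 0.389 mA.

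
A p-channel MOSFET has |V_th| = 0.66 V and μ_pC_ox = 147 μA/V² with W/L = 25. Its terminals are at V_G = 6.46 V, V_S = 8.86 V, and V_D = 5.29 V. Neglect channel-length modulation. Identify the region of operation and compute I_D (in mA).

V_SG = V_S − V_G = 8.86 − 6.46 = 2.4 V; V_SD = V_S − V_D = 8.86 − 5.29 = 3.57 V.
k_p = μ_pC_ox · (W/L) = 3.675 mA/V².
V_ov = V_SG − |V_th| = 2.4 − 0.66 = 1.74 V.
Since V_SD = 3.57 V ≥ V_ov = 1.74 V, the device is in saturation.
I_D = ½ k_p V_ov² = 0.5 × 3.675 × 1.74² = 5.56 mA.

Saturation; I_D = 5.56 mA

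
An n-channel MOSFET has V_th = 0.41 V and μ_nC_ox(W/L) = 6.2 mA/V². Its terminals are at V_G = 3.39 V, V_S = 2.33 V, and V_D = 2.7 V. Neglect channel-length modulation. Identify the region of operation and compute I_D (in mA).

V_GS = V_G − V_S = 3.39 − 2.33 = 1.06 V; V_DS = V_D − V_S = 2.7 − 2.33 = 0.37 V.
V_ov = V_GS − V_th = 1.06 − 0.41 = 0.65 V.
Since V_DS = 0.37 V < V_ov = 0.65 V, the device is in the triode region.
I_D = k_n [V_ov · V_DS − ½ V_DS²] = 6.2 × [0.65 × 0.37 − 0.5 × 0.37²] = 1.07 mA.

Triode; I_D = 1.07 mA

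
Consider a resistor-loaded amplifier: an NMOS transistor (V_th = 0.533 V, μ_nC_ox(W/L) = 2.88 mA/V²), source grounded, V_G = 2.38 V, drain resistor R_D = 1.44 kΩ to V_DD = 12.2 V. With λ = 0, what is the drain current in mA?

I_D = 4.91 mA

V_GS = V_G = 2.38 V, so V_ov = 2.38 − 0.533 = 1.85 V.
Assume saturation: I_D = ½ k_n V_ov² = 0.5 × 2.88 × 1.85² = 4.91 mA, giving V_DS = V_DD − I_D R_D = 12.2 − 4.91 × 1.44 = 5.13 V.
V_DS = 5.13 V ≥ V_ov = 1.85 V, confirming saturation.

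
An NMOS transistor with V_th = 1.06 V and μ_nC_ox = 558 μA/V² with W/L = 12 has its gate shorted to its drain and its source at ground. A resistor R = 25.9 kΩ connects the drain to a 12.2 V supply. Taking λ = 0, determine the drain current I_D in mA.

With gate tied to drain, V_GS = V_DS ≥ V_GS − V_th, so the device is in saturation.
k_n = μ_nC_ox · (W/L) = 6.696 mA/V².
KCL at the drain: ½ k_n (V_GS − V_th)² = (V_DD − V_GS)/R.
Let x = V_GS − 1.06. Then 86.7 x² + x − 11.14 = 0, giving x = 0.353 V (positive root), so V_GS = 1.41 V.
I_D = (V_DD − V_GS)/R = (12.2 − 1.41) / 25.9 = 0.416 mA.

I_D = 0.416 mA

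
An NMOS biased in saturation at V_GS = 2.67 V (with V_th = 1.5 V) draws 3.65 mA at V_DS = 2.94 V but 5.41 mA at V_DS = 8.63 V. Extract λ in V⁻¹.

λ = 0.113 V⁻¹

With V_GS fixed, I_D ∝ (1 + λ V_DS) in saturation, so I_D2/I_D1 = (1 + λ V_DS2)/(1 + λ V_DS1).
5.41/3.65 = 1.482 = (1 + 8.63 λ)/(1 + 2.94 λ).
Solving: λ (I_D1 V_DS2 − I_D2 V_DS1) = I_D2 − I_D1, so λ = (5.41 − 3.65) / (3.65 × 8.63 − 5.41 × 2.94) = 1.76 / 15.6 = 0.113 V⁻¹.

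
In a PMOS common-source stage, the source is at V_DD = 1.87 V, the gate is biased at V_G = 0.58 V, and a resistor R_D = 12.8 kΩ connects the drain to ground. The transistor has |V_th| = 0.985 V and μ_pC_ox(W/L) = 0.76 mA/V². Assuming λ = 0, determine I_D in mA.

V_SG = V_DD − V_G = 1.87 − 0.58 = 1.29 V, so V_ov = 1.29 − 0.985 = 0.305 V.
Assume saturation: I_D = ½ k_p V_ov² = 0.5 × 0.76 × 0.305² = 0.0353 mA, giving V_SD = V_DD − I_D R_D = 1.87 − 0.0353 × 12.8 = 1.42 V.
V_SD = 1.42 V ≥ V_ov = 0.305 V, confirming saturation.

I_D = 0.0353 mA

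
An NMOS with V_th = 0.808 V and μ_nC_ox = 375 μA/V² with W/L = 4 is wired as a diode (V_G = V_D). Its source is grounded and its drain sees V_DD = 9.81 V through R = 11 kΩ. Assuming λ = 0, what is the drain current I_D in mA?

With gate tied to drain, V_GS = V_DS ≥ V_GS − V_th, so the device is in saturation.
k_n = μ_nC_ox · (W/L) = 1.5 mA/V².
KCL at the drain: ½ k_n (V_GS − V_th)² = (V_DD − V_GS)/R.
Let x = V_GS − 0.808. Then 8.25 x² + x − 9.002 = 0, giving x = 0.986 V (positive root), so V_GS = 1.79 V.
I_D = (V_DD − V_GS)/R = (9.81 − 1.79) / 11 = 0.729 mA.

I_D = 0.729 mA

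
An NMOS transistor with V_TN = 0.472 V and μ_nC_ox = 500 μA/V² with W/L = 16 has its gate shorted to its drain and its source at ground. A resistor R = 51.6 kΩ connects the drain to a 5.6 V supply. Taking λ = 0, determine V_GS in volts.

With gate tied to drain, V_GS = V_DS ≥ V_GS − V_TN, so the device is in saturation.
k_n = μ_nC_ox · (W/L) = 8 mA/V².
KCL at the drain: ½ k_n (V_GS − V_TN)² = (V_DD − V_GS)/R.
Let x = V_GS − 0.472. Then 206 x² + x − 5.128 = 0, giving x = 0.155 V (positive root), so V_GS = 0.627 V.
I_D = (V_DD − V_GS)/R = (5.6 − 0.627) / 51.6 = 0.0964 mA.

V_GS = 0.627 V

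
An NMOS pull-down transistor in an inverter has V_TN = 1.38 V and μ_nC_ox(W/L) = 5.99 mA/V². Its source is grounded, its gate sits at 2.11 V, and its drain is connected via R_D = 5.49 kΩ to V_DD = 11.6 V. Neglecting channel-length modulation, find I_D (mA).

V_GS = V_G = 2.11 V, so V_ov = 2.11 − 1.38 = 0.73 V.
Assume saturation: I_D = ½ k_n V_ov² = 0.5 × 5.99 × 0.73² = 1.6 mA, giving V_DS = V_DD − I_D R_D = 11.6 − 1.6 × 5.49 = 2.84 V.
V_DS = 2.84 V ≥ V_ov = 0.73 V, confirming saturation.

I_D = 1.60 mA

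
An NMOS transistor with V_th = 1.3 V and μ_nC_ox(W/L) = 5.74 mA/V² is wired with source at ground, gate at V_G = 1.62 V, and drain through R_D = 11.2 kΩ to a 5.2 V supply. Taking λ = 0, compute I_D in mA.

I_D = 0.294 mA

V_GS = V_G = 1.62 V, so V_ov = 1.62 − 1.3 = 0.32 V.
Assume saturation: I_D = ½ k_n V_ov² = 0.5 × 5.74 × 0.32² = 0.294 mA, giving V_DS = V_DD − I_D R_D = 5.2 − 0.294 × 11.2 = 1.91 V.
V_DS = 1.91 V ≥ V_ov = 0.32 V, confirming saturation.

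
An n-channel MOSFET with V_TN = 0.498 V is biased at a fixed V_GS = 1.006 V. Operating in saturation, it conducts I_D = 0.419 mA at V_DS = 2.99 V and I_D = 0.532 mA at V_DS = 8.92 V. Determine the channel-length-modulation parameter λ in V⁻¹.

With V_GS fixed, I_D ∝ (1 + λ V_DS) in saturation, so I_D2/I_D1 = (1 + λ V_DS2)/(1 + λ V_DS1).
0.532/0.419 = 1.27 = (1 + 8.92 λ)/(1 + 2.99 λ).
Solving: λ (I_D1 V_DS2 − I_D2 V_DS1) = I_D2 − I_D1, so λ = (0.532 − 0.419) / (0.419 × 8.92 − 0.532 × 2.99) = 0.113 / 2.15 = 0.0526 V⁻¹.

λ = 0.0526 V⁻¹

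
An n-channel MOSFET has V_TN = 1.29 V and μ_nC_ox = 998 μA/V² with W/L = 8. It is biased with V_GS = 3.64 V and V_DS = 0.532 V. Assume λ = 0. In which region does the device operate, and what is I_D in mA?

Triode; I_D = 8.85 mA

k_n = μ_nC_ox · (W/L) = 7.984 mA/V².
V_ov = V_GS − V_TN = 3.64 − 1.29 = 2.35 V.
Since V_DS = 0.532 V < V_ov = 2.35 V, the device is in the triode region.
I_D = k_n [V_ov · V_DS − ½ V_DS²] = 7.984 × [2.35 × 0.532 − 0.5 × 0.532²] = 8.85 mA.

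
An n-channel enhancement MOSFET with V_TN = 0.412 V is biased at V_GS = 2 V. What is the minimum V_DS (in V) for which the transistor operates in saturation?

V_DS,sat = 1.59 V

The boundary between triode and saturation is V_DS = V_GS − V_TN = V_ov.
V_ov = 2 − 0.412 = 1.59 V.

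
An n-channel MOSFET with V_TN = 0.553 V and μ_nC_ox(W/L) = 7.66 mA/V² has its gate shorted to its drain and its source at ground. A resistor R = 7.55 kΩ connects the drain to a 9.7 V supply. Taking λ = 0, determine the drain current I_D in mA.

I_D = 1.14 mA

With gate tied to drain, V_GS = V_DS ≥ V_GS − V_TN, so the device is in saturation.
KCL at the drain: ½ k_n (V_GS − V_TN)² = (V_DD − V_GS)/R.
Let x = V_GS − 0.553. Then 28.9 x² + x − 9.147 = 0, giving x = 0.545 V (positive root), so V_GS = 1.1 V.
I_D = (V_DD − V_GS)/R = (9.7 − 1.1) / 7.55 = 1.14 mA.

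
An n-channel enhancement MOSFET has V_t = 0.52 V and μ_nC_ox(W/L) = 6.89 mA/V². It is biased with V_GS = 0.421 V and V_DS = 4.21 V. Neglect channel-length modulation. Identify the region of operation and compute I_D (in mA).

V_GS = 0.421 V < V_t = 0.52 V, so the transistor is in cutoff.

Cutoff; I_D = 0 mA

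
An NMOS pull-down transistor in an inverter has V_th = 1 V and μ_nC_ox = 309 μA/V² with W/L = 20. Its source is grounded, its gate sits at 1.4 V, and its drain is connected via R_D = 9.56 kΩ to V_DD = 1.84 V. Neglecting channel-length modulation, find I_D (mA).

I_D = 0.184 mA

V_GS = V_G = 1.4 V, so V_ov = 1.4 − 1 = 0.4 V.
k_n = μ_nC_ox · (W/L) = 6.18 mA/V².
Assume saturation: I_D = ½ k_n V_ov² = 0.5 × 6.18 × 0.4² = 0.494 mA, giving V_DS = V_DD − I_D R_D = 1.84 − 0.494 × 9.56 = -2.89 V.
But -2.89 V < V_ov = 0.4 V, so the device is actually in triode.
In triode I_D = k_n[V_ov V_DS − ½ V_DS²] and I_D = (V_DD − V_DS)/R_D. Equating: 29.5 V_DS² − 24.63 V_DS + 1.84 = 0, giving V_DS = 0.083 V (the root below V_ov).
I_D = (1.84 − 0.083) / 9.56 = 0.184 mA.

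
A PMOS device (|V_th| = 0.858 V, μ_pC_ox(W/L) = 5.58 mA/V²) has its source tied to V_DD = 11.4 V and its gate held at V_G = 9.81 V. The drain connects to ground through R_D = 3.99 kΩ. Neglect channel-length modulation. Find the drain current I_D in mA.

I_D = 1.49 mA

V_SG = V_DD − V_G = 11.4 − 9.81 = 1.59 V, so V_ov = 1.59 − 0.858 = 0.732 V.
Assume saturation: I_D = ½ k_p V_ov² = 0.5 × 5.58 × 0.732² = 1.49 mA, giving V_SD = V_DD − I_D R_D = 11.4 − 1.49 × 3.99 = 5.44 V.
V_SD = 5.44 V ≥ V_ov = 0.732 V, confirming saturation.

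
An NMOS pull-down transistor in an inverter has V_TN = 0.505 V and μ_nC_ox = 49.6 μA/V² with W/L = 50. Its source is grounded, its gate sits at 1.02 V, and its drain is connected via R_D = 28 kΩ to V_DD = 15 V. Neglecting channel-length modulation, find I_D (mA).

I_D = 0.329 mA

V_GS = V_G = 1.02 V, so V_ov = 1.02 − 0.505 = 0.515 V.
k_n = μ_nC_ox · (W/L) = 2.48 mA/V².
Assume saturation: I_D = ½ k_n V_ov² = 0.5 × 2.48 × 0.515² = 0.329 mA, giving V_DS = V_DD − I_D R_D = 15 − 0.329 × 28 = 5.79 V.
V_DS = 5.79 V ≥ V_ov = 0.515 V, confirming saturation.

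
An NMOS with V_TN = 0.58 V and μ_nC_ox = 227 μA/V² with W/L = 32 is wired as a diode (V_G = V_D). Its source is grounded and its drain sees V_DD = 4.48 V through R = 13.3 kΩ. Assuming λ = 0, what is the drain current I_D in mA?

With gate tied to drain, V_GS = V_DS ≥ V_GS − V_TN, so the device is in saturation.
k_n = μ_nC_ox · (W/L) = 7.264 mA/V².
KCL at the drain: ½ k_n (V_GS − V_TN)² = (V_DD − V_GS)/R.
Let x = V_GS − 0.58. Then 48.3 x² + x − 3.9 = 0, giving x = 0.274 V (positive root), so V_GS = 0.854 V.
I_D = (V_DD − V_GS)/R = (4.48 − 0.854) / 13.3 = 0.273 mA.

I_D = 0.273 mA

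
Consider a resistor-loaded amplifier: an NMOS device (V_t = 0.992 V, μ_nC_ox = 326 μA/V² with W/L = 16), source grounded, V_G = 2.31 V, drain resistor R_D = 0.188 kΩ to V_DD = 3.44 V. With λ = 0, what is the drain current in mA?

I_D = 4.53 mA

V_GS = V_G = 2.31 V, so V_ov = 2.31 − 0.992 = 1.32 V.
k_n = μ_nC_ox · (W/L) = 5.216 mA/V².
Assume saturation: I_D = ½ k_n V_ov² = 0.5 × 5.216 × 1.32² = 4.53 mA, giving V_DS = V_DD − I_D R_D = 3.44 − 4.53 × 0.188 = 2.59 V.
V_DS = 2.59 V ≥ V_ov = 1.32 V, confirming saturation.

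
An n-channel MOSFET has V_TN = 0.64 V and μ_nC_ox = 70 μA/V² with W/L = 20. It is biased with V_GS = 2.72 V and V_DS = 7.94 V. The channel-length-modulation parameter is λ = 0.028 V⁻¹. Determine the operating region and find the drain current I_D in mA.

k_n = μ_nC_ox · (W/L) = 1.4 mA/V².
V_ov = V_GS − V_TN = 2.72 − 0.64 = 2.08 V.
Since V_DS = 7.94 V ≥ V_ov = 2.08 V, the device is in saturation.
I_D = ½ k_n V_ov² (1 + λ V_DS) = 0.5 × 1.4 × 2.08² × (1 + 0.028 × 7.94) = 3.7 mA.

Saturation; I_D = 3.70 mA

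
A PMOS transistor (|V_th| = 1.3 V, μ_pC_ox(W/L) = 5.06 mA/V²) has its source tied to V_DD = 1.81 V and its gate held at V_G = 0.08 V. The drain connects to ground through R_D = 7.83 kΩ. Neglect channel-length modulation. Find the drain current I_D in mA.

V_SG = V_DD − V_G = 1.81 − 0.08 = 1.73 V, so V_ov = 1.73 − 1.3 = 0.43 V.
Assume saturation: I_D = ½ k_p V_ov² = 0.5 × 5.06 × 0.43² = 0.468 mA, giving V_SD = V_DD − I_D R_D = 1.81 − 0.468 × 7.83 = -1.85 V.
But -1.85 V < V_ov = 0.43 V, so the device is actually in triode.
In triode I_D = k_p[V_ov V_SD − ½ V_SD²] and I_D = (V_DD − V_SD)/R_D. Equating: 19.8 V_SD² − 18.04 V_SD + 1.81 = 0, giving V_SD = 0.115 V (the root below V_ov).
I_D = (1.81 − 0.115) / 7.83 = 0.216 mA.

I_D = 0.216 mA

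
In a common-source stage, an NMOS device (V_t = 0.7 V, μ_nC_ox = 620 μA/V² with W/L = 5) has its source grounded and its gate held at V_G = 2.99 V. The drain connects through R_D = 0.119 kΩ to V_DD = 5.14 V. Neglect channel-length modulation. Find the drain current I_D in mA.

I_D = 8.13 mA

V_GS = V_G = 2.99 V, so V_ov = 2.99 − 0.7 = 2.29 V.
k_n = μ_nC_ox · (W/L) = 3.1 mA/V².
Assume saturation: I_D = ½ k_n V_ov² = 0.5 × 3.1 × 2.29² = 8.13 mA, giving V_DS = V_DD − I_D R_D = 5.14 − 8.13 × 0.119 = 4.17 V.
V_DS = 4.17 V ≥ V_ov = 2.29 V, confirming saturation.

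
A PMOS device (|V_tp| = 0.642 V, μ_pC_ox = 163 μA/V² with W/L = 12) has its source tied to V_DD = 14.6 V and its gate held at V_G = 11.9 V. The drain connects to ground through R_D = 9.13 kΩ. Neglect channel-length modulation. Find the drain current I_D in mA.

I_D = 1.55 mA

V_SG = V_DD − V_G = 14.6 − 11.9 = 2.7 V, so V_ov = 2.7 − 0.642 = 2.06 V.
k_p = μ_pC_ox · (W/L) = 1.956 mA/V².
Assume saturation: I_D = ½ k_p V_ov² = 0.5 × 1.956 × 2.06² = 4.14 mA, giving V_SD = V_DD − I_D R_D = 14.6 − 4.14 × 9.13 = -23.2 V.
But -23.2 V < V_ov = 2.06 V, so the device is actually in triode.
In triode I_D = k_p[V_ov V_SD − ½ V_SD²] and I_D = (V_DD − V_SD)/R_D. Equating: 8.93 V_SD² − 37.75 V_SD + 14.6 = 0, giving V_SD = 0.431 V (the root below V_ov).
I_D = (14.6 − 0.431) / 9.13 = 1.55 mA.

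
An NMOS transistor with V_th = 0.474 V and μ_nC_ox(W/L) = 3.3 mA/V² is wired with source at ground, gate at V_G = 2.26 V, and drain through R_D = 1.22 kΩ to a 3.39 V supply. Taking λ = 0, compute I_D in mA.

V_GS = V_G = 2.26 V, so V_ov = 2.26 − 0.474 = 1.79 V.
Assume saturation: I_D = ½ k_n V_ov² = 0.5 × 3.3 × 1.79² = 5.26 mA, giving V_DS = V_DD − I_D R_D = 3.39 − 5.26 × 1.22 = -3.03 V.
But -3.03 V < V_ov = 1.79 V, so the device is actually in triode.
In triode I_D = k_n[V_ov V_DS − ½ V_DS²] and I_D = (V_DD − V_DS)/R_D. Equating: 2.01 V_DS² − 8.19 V_DS + 3.39 = 0, giving V_DS = 0.468 V (the root below V_ov).
I_D = (3.39 − 0.468) / 1.22 = 2.4 mA.

I_D = 2.40 mA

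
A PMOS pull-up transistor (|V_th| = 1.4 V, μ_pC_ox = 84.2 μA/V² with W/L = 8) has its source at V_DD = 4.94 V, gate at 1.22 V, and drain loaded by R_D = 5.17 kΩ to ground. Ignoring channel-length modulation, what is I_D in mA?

V_SG = V_DD − V_G = 4.94 − 1.22 = 3.72 V, so V_ov = 3.72 − 1.4 = 2.32 V.
k_p = μ_pC_ox · (W/L) = 0.6736 mA/V².
Assume saturation: I_D = ½ k_p V_ov² = 0.5 × 0.6736 × 2.32² = 1.81 mA, giving V_SD = V_DD − I_D R_D = 4.94 − 1.81 × 5.17 = -4.43 V.
But -4.43 V < V_ov = 2.32 V, so the device is actually in triode.
In triode I_D = k_p[V_ov V_SD − ½ V_SD²] and I_D = (V_DD − V_SD)/R_D. Equating: 1.74 V_SD² − 9.079 V_SD + 4.94 = 0, giving V_SD = 0.617 V (the root below V_ov).
I_D = (4.94 − 0.617) / 5.17 = 0.836 mA.

I_D = 0.836 mA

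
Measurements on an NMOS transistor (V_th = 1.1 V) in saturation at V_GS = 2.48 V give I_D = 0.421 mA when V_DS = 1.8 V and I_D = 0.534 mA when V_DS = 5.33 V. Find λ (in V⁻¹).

λ = 0.0881 V⁻¹

With V_GS fixed, I_D ∝ (1 + λ V_DS) in saturation, so I_D2/I_D1 = (1 + λ V_DS2)/(1 + λ V_DS1).
0.534/0.421 = 1.268 = (1 + 5.33 λ)/(1 + 1.8 λ).
Solving: λ (I_D1 V_DS2 − I_D2 V_DS1) = I_D2 − I_D1, so λ = (0.534 − 0.421) / (0.421 × 5.33 − 0.534 × 1.8) = 0.113 / 1.28 = 0.0881 V⁻¹.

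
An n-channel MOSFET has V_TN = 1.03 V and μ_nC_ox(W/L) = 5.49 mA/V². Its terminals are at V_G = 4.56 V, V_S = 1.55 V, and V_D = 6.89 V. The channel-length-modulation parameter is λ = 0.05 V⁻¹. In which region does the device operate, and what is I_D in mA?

V_GS = V_G − V_S = 4.56 − 1.55 = 3.01 V; V_DS = V_D − V_S = 6.89 − 1.55 = 5.34 V.
V_ov = V_GS − V_TN = 3.01 − 1.03 = 1.98 V.
Since V_DS = 5.34 V ≥ V_ov = 1.98 V, the device is in saturation.
I_D = ½ k_n V_ov² (1 + λ V_DS) = 0.5 × 5.49 × 1.98² × (1 + 0.05 × 5.34) = 13.6 mA.

Saturation; I_D = 13.6 mA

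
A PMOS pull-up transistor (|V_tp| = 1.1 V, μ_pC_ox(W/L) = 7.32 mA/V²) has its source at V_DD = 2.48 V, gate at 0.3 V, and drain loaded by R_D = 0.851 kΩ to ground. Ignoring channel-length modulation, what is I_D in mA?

I_D = 2.47 mA

V_SG = V_DD − V_G = 2.48 − 0.3 = 2.18 V, so V_ov = 2.18 − 1.1 = 1.08 V.
Assume saturation: I_D = ½ k_p V_ov² = 0.5 × 7.32 × 1.08² = 4.27 mA, giving V_SD = V_DD − I_D R_D = 2.48 − 4.27 × 0.851 = -1.15 V.
But -1.15 V < V_ov = 1.08 V, so the device is actually in triode.
In triode I_D = k_p[V_ov V_SD − ½ V_SD²] and I_D = (V_DD − V_SD)/R_D. Equating: 3.11 V_SD² − 7.728 V_SD + 2.48 = 0, giving V_SD = 0.379 V (the root below V_ov).
I_D = (2.48 − 0.379) / 0.851 = 2.47 mA.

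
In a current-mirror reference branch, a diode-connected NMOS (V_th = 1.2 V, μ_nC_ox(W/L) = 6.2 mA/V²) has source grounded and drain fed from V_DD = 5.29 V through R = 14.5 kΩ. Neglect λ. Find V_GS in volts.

With gate tied to drain, V_GS = V_DS ≥ V_GS − V_th, so the device is in saturation.
KCL at the drain: ½ k_n (V_GS − V_th)² = (V_DD − V_GS)/R.
Let x = V_GS − 1.2. Then 45 x² + x − 4.09 = 0, giving x = 0.291 V (positive root), so V_GS = 1.49 V.
I_D = (V_DD − V_GS)/R = (5.29 − 1.49) / 14.5 = 0.262 mA.

V_GS = 1.49 V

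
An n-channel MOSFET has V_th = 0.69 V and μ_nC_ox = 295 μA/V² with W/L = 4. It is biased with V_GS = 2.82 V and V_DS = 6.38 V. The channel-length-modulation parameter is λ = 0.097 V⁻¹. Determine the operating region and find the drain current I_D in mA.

Saturation; I_D = 4.33 mA

k_n = μ_nC_ox · (W/L) = 1.18 mA/V².
V_ov = V_GS − V_th = 2.82 − 0.69 = 2.13 V.
Since V_DS = 6.38 V ≥ V_ov = 2.13 V, the device is in saturation.
I_D = ½ k_n V_ov² (1 + λ V_DS) = 0.5 × 1.18 × 2.13² × (1 + 0.097 × 6.38) = 4.33 mA.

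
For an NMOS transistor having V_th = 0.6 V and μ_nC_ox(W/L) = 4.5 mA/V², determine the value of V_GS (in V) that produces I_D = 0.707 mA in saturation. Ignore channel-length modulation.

V_GS = 1.16 V

In saturation I_D = ½ k_n (V_GS − V_th)², so V_GS − V_th = √(2 I_D / k_n) = √(2 × 0.707 / 4.5) = 0.561 V.
V_GS = 0.6 + 0.561 = 1.16 V.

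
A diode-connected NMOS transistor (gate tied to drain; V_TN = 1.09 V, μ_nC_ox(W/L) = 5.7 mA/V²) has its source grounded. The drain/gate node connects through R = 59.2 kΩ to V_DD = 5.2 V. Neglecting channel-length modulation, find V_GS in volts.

V_GS = 1.24 V

With gate tied to drain, V_GS = V_DS ≥ V_GS − V_TN, so the device is in saturation.
KCL at the drain: ½ k_n (V_GS − V_TN)² = (V_DD − V_GS)/R.
Let x = V_GS − 1.09. Then 169 x² + x − 4.11 = 0, giving x = 0.153 V (positive root), so V_GS = 1.24 V.
I_D = (V_DD − V_GS)/R = (5.2 − 1.24) / 59.2 = 0.0668 mA.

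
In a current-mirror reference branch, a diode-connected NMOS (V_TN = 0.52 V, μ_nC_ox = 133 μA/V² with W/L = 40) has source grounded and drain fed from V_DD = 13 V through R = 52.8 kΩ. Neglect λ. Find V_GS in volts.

With gate tied to drain, V_GS = V_DS ≥ V_GS − V_TN, so the device is in saturation.
k_n = μ_nC_ox · (W/L) = 5.32 mA/V².
KCL at the drain: ½ k_n (V_GS − V_TN)² = (V_DD − V_GS)/R.
Let x = V_GS − 0.52. Then 140 x² + x − 12.48 = 0, giving x = 0.295 V (positive root), so V_GS = 0.815 V.
I_D = (V_DD − V_GS)/R = (13 − 0.815) / 52.8 = 0.231 mA.

V_GS = 0.815 V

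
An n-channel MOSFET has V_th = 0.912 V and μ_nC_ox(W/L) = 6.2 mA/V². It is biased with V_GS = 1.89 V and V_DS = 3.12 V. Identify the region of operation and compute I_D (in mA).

V_ov = V_GS − V_th = 1.89 − 0.912 = 0.978 V.
Since V_DS = 3.12 V ≥ V_ov = 0.978 V, the device is in saturation.
I_D = ½ k_n V_ov² = 0.5 × 6.2 × 0.978² = 2.97 mA.

Saturation; I_D = 2.97 mA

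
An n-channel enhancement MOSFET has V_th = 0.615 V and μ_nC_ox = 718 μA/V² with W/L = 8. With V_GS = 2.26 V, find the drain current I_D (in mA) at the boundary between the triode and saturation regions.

At the boundary V_DS = V_ov = V_GS − V_th = 2.26 − 0.615 = 1.64 V.
k_n = μ_nC_ox · (W/L) = 5.744 mA/V².
I_D = ½ k_n V_ov² = 0.5 × 5.744 × 1.64² = 7.77 mA.

I_D = 7.77 mA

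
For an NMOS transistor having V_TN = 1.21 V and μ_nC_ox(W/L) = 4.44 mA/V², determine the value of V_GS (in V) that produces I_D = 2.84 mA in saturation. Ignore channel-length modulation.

V_GS = 2.34 V

In saturation I_D = ½ k_n (V_GS − V_TN)², so V_GS − V_TN = √(2 I_D / k_n) = √(2 × 2.84 / 4.44) = 1.13 V.
V_GS = 1.21 + 1.13 = 2.34 V.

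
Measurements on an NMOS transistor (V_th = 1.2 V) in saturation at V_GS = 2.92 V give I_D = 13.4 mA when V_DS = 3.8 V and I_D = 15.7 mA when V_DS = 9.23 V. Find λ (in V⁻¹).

With V_GS fixed, I_D ∝ (1 + λ V_DS) in saturation, so I_D2/I_D1 = (1 + λ V_DS2)/(1 + λ V_DS1).
15.7/13.4 = 1.172 = (1 + 9.23 λ)/(1 + 3.8 λ).
Solving: λ (I_D1 V_DS2 − I_D2 V_DS1) = I_D2 − I_D1, so λ = (15.7 − 13.4) / (13.4 × 9.23 − 15.7 × 3.8) = 2.3 / 64 = 0.0359 V⁻¹.

λ = 0.0359 V⁻¹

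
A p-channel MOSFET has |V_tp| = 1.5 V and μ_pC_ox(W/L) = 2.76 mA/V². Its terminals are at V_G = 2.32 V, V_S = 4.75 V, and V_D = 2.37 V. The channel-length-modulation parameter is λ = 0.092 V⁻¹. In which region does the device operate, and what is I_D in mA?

V_SG = V_S − V_G = 4.75 − 2.32 = 2.43 V; V_SD = V_S − V_D = 4.75 − 2.37 = 2.38 V.
V_ov = V_SG − |V_tp| = 2.43 − 1.5 = 0.93 V.
Since V_SD = 2.38 V ≥ V_ov = 0.93 V, the device is in saturation.
I_D = ½ k_p V_ov² (1 + λ V_SD) = 0.5 × 2.76 × 0.93² × (1 + 0.092 × 2.38) = 1.45 mA.

Saturation; I_D = 1.45 mA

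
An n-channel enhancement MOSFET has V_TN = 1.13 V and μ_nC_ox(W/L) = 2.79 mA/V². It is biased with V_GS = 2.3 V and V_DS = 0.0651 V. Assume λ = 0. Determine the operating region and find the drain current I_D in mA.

Triode; I_D = 0.207 mA

V_ov = V_GS − V_TN = 2.3 − 1.13 = 1.17 V.
Since V_DS = 0.0651 V < V_ov = 1.17 V, the device is in the triode region.
I_D = k_n [V_ov · V_DS − ½ V_DS²] = 2.79 × [1.17 × 0.0651 − 0.5 × 0.0651²] = 0.207 mA.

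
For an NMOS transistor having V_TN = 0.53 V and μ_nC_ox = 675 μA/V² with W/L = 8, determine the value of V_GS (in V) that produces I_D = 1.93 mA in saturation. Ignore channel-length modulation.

k_n = μ_nC_ox · (W/L) = 5.4 mA/V².
In saturation I_D = ½ k_n (V_GS − V_TN)², so V_GS − V_TN = √(2 I_D / k_n) = √(2 × 1.93 / 5.4) = 0.845 V.
V_GS = 0.53 + 0.845 = 1.38 V.

V_GS = 1.38 V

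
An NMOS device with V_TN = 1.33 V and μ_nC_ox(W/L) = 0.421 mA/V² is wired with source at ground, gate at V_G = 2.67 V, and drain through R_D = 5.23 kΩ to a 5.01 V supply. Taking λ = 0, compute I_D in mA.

I_D = 0.378 mA

V_GS = V_G = 2.67 V, so V_ov = 2.67 − 1.33 = 1.34 V.
Assume saturation: I_D = ½ k_n V_ov² = 0.5 × 0.421 × 1.34² = 0.378 mA, giving V_DS = V_DD − I_D R_D = 5.01 − 0.378 × 5.23 = 3.03 V.
V_DS = 3.03 V ≥ V_ov = 1.34 V, confirming saturation.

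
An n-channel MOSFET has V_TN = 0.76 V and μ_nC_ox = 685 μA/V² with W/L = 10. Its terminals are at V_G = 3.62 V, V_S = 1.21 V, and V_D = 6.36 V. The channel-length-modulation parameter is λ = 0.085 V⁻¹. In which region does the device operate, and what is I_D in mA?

V_GS = V_G − V_S = 3.62 − 1.21 = 2.41 V; V_DS = V_D − V_S = 6.36 − 1.21 = 5.15 V.
k_n = μ_nC_ox · (W/L) = 6.85 mA/V².
V_ov = V_GS − V_TN = 2.41 − 0.76 = 1.65 V.
Since V_DS = 5.15 V ≥ V_ov = 1.65 V, the device is in saturation.
I_D = ½ k_n V_ov² (1 + λ V_DS) = 0.5 × 6.85 × 1.65² × (1 + 0.085 × 5.15) = 13.4 mA.

Saturation; I_D = 13.4 mA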